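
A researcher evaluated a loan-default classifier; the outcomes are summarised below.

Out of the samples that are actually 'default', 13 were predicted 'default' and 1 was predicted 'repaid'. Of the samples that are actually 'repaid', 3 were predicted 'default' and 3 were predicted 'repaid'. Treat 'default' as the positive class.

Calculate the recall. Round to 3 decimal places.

0.929

Recall = TP/(TP+FN) = 13/(13+1) = 13/14 = 0.929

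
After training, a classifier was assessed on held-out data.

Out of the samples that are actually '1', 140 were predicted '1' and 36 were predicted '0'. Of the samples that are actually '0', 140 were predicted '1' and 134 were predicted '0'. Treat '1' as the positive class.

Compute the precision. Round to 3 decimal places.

0.500

Precision = TP/(TP+FP) = 140/(140+140) = 140/280 = 0.500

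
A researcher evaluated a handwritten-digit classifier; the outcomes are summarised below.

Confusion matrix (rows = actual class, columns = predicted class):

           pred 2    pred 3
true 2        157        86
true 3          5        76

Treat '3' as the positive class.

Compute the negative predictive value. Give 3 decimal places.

NPV = TN/(TN+FN) = 157/(157+5) = 0.969

0.969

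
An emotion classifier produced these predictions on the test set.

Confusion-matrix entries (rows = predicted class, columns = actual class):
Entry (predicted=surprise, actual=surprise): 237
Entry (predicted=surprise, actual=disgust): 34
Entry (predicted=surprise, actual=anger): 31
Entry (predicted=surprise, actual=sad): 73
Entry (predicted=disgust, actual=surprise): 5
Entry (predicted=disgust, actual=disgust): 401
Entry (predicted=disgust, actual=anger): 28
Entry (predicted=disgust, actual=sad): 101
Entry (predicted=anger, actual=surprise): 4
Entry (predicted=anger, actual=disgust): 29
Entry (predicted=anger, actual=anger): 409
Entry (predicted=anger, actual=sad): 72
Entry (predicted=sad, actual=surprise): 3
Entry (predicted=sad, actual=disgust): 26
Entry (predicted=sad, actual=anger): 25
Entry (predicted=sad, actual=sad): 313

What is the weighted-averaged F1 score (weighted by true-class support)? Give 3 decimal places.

Per-class F1 score (2·TP/(2·TP+FP+FN)):
  surprise: TP=237, FP=34+31+73=138, FN=5+4+3=12 → 474/624 = 0.7596
  disgust: TP=401, FP=5+28+101=134, FN=34+29+26=89 → 802/1025 = 0.7824
  anger: TP=409, FP=4+29+72=105, FN=31+28+25=84 → 818/1007 = 0.8123
  sad: TP=313, FP=3+26+25=54, FN=73+101+72=246 → 626/926 = 0.6760
Weighted-F1 score = Σ (supportᵢ/N)·F1 scoreᵢ with N=1791: (249/1791)·0.7596 + (490/1791)·0.7824 + (493/1791)·0.8123 + (559/1791)·0.6760 = 0.754

0.754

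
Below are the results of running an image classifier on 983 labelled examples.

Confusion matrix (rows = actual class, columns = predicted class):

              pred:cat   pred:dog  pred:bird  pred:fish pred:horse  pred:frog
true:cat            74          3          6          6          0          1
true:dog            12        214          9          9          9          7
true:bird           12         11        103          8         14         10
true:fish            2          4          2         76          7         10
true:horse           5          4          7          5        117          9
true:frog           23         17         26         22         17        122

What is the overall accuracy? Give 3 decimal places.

0.718

Accuracy = trace / total = (74+214+103+76+117+122=706) / 983 = 706/983 = 0.718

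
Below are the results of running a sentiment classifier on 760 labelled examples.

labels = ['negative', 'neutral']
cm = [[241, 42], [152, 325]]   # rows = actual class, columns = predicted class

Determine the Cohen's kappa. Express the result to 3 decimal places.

0.494

Observed agreement pₒ = trace/N = 566/760 = 0.7447
Expected agreement pₑ = Σ (rowᵢ·colᵢ)/N² = (283·393 + 477·367)/760² = 0.4956
κ = (pₒ − pₑ)/(1 − pₑ) = (0.7447 − 0.4956)/(1 − 0.4956) = 0.494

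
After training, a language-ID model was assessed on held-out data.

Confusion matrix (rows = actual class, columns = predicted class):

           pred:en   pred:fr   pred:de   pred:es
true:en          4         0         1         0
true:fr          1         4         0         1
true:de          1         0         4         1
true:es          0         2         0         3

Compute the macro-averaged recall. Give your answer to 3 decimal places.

0.683

Per-class recall (TP/(TP+FN)):
  en: TP=4, FN=0+1+0=1 → 4/5 = 0.8000
  fr: TP=4, FN=1+0+1=2 → 4/6 = 0.6667
  de: TP=4, FN=1+0+1=2 → 4/6 = 0.6667
  es: TP=3, FN=0+2+0=2 → 3/5 = 0.6000
Macro-recall = mean = (0.8000 + 0.6667 + 0.6667 + 0.6000) / 4 = 0.683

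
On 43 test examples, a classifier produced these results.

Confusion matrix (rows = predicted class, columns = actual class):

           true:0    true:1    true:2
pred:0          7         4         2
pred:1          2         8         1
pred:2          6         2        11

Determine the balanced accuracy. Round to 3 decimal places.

Balanced accuracy = mean of per-class recall.
  0: recall = 7/15 = 0.4667
  1: recall = 8/14 = 0.5714
  2: recall = 11/14 = 0.7857
Mean = (0.4667 + 0.5714 + 0.7857) / 3 = 0.608

0.608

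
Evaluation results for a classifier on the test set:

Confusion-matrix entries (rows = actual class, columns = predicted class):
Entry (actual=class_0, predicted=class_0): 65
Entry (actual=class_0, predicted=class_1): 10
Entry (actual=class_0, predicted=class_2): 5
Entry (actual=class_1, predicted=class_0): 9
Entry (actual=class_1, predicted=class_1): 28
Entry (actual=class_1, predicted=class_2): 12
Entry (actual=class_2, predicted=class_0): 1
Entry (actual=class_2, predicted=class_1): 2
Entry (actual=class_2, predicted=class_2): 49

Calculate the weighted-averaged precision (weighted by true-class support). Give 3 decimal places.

0.786

Per-class precision (TP/(TP+FP)):
  class_0: TP=65, FP=9+1=10 → 65/75 = 0.8667
  class_1: TP=28, FP=10+2=12 → 28/40 = 0.7000
  class_2: TP=49, FP=5+12=17 → 49/66 = 0.7424
Weighted-precision = Σ (supportᵢ/N)·precisionᵢ with N=181: (80/181)·0.8667 + (49/181)·0.7000 + (52/181)·0.7424 = 0.786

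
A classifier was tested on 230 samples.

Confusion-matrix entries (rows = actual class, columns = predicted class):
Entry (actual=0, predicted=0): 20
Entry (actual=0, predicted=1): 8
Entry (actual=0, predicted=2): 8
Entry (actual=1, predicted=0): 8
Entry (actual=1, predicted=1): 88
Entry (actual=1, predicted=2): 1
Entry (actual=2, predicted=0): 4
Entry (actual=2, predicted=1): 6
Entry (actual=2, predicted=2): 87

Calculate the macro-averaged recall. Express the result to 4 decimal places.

0.7866

Per-class recall (TP/(TP+FN)):
  0: TP=20, FN=8+8=16 → 20/36 = 0.55556
  1: TP=88, FN=8+1=9 → 88/97 = 0.90722
  2: TP=87, FN=4+6=10 → 87/97 = 0.89691
Macro-recall = mean = (0.55556 + 0.90722 + 0.89691) / 3 = 0.7866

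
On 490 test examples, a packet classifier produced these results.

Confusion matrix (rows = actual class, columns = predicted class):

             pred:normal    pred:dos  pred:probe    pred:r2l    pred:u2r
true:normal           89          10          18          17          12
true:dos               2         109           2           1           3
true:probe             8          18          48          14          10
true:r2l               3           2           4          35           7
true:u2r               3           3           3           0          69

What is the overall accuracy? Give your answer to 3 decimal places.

0.714

Accuracy = trace / total = (89+109+48+35+69=350) / 490 = 350/490 = 0.714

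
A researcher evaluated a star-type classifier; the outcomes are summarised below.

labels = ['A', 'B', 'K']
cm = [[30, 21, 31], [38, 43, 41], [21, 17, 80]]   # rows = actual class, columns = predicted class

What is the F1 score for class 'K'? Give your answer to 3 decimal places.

0.593

One-vs-rest for 'K': TP = diagonal; FP = other classes predicted 'K'; FN = 'K' predicted as other.
F1 score = 2·TP/(2·TP+FP+FN).
K: TP=80, FP=31+41=72, FN=21+17=38 → 160/270 = 0.5926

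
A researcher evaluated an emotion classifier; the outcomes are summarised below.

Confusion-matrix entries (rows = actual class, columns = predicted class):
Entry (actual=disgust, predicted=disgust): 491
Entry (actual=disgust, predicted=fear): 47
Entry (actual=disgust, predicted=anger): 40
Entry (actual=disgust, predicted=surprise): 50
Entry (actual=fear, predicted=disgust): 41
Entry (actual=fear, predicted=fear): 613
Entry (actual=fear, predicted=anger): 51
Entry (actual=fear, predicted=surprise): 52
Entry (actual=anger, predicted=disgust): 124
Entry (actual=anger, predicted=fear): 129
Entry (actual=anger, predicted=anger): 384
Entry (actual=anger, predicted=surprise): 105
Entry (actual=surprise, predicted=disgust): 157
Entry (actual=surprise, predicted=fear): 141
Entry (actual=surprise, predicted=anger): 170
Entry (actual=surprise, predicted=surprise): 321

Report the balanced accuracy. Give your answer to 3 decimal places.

Balanced accuracy = mean of per-class recall.
  disgust: recall = 491/628 = 0.7818
  fear: recall = 613/757 = 0.8098
  anger: recall = 384/742 = 0.5175
  surprise: recall = 321/789 = 0.4068
Mean = (0.7818 + 0.8098 + 0.5175 + 0.4068) / 4 = 0.629

0.629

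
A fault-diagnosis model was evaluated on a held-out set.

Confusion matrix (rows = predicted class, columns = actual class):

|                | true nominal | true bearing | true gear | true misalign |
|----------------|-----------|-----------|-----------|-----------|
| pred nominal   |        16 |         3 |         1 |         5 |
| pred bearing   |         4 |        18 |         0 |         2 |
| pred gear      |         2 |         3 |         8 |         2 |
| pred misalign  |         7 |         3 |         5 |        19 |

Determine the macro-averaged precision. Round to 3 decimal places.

0.621

Per-class precision (TP/(TP+FP)):
  nominal: TP=16, FP=3+1+5=9 → 16/25 = 0.6400
  bearing: TP=18, FP=4+0+2=6 → 18/24 = 0.7500
  gear: TP=8, FP=2+3+2=7 → 8/15 = 0.5333
  misalign: TP=19, FP=7+3+5=15 → 19/34 = 0.5588
Macro-precision = mean = (0.6400 + 0.7500 + 0.5333 + 0.5588) / 4 = 0.621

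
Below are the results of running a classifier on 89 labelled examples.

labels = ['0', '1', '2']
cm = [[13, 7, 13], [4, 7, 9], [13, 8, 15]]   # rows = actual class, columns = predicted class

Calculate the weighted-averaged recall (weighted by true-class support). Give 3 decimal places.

Per-class recall (TP/(TP+FN)):
  0: TP=13, FN=7+13=20 → 13/33 = 0.3939
  1: TP=7, FN=4+9=13 → 7/20 = 0.3500
  2: TP=15, FN=13+8=21 → 15/36 = 0.4167
Weighted-recall = Σ (supportᵢ/N)·recallᵢ with N=89: (33/89)·0.3939 + (20/89)·0.3500 + (36/89)·0.4167 = 0.393

0.393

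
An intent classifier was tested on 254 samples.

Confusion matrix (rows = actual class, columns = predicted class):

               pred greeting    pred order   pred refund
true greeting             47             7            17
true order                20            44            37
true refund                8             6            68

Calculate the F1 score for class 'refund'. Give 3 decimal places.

0.667

Take TP from the diagonal, FP from the rest of the 'refund' prediction marginal, FN from the rest of the 'refund' actual marginal.
F1 score = 2·TP/(2·TP+FP+FN).
refund: TP=68, FP=17+37=54, FN=8+6=14 → 136/204 = 0.6667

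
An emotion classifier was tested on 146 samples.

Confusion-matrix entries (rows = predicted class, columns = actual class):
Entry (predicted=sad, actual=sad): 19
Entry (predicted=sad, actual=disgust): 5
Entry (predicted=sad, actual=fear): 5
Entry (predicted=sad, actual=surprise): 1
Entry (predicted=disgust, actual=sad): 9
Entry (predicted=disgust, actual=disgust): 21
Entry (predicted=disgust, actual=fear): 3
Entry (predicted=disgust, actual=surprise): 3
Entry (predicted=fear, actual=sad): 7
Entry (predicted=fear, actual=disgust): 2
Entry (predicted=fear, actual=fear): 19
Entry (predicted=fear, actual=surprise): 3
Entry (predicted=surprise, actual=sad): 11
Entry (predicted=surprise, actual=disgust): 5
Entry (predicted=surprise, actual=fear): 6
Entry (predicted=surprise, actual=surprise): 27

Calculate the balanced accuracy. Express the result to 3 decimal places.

Balanced accuracy = mean of per-class recall.
  sad: recall = 19/46 = 0.4130
  disgust: recall = 21/33 = 0.6364
  fear: recall = 19/33 = 0.5758
  surprise: recall = 27/34 = 0.7941
Mean = (0.4130 + 0.6364 + 0.5758 + 0.7941) / 4 = 0.605

0.605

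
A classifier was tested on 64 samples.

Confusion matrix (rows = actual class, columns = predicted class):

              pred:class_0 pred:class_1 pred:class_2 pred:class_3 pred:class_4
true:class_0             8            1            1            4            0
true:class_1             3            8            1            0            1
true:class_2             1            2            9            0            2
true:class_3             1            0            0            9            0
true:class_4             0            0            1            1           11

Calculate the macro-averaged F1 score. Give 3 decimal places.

0.703

Per-class F1 score (2·TP/(2·TP+FP+FN)):
  class_0: TP=8, FP=3+1+1+0=5, FN=1+1+4+0=6 → 16/27 = 0.5926
  class_1: TP=8, FP=1+2+0+0=3, FN=3+1+0+1=5 → 16/24 = 0.6667
  class_2: TP=9, FP=1+1+0+1=3, FN=1+2+0+2=5 → 18/26 = 0.6923
  class_3: TP=9, FP=4+0+0+1=5, FN=1+0+0+0=1 → 18/24 = 0.7500
  class_4: TP=11, FP=0+1+2+0=3, FN=0+0+1+1=2 → 22/27 = 0.8148
Macro-F1 score = mean = (0.5926 + 0.6667 + 0.6923 + 0.7500 + 0.8148) / 5 = 0.703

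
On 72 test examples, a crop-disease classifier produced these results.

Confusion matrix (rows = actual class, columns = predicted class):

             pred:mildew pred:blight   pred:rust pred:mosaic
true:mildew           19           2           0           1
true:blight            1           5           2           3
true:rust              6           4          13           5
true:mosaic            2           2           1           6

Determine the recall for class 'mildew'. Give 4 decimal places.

Treat 'mildew' as positive and all other classes as negative.
recall = TP/(TP+FN).
mildew: TP=19, FN=2+0+1=3 → 19/22 = 0.86364

0.8636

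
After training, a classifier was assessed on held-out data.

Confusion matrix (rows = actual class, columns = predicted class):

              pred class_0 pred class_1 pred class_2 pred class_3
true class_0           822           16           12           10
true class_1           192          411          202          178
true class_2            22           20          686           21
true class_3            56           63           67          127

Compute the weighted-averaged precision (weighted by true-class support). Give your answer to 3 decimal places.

0.719

Per-class precision (TP/(TP+FP)):
  class_0: TP=822, FP=192+22+56=270 → 822/1092 = 0.7527
  class_1: TP=411, FP=16+20+63=99 → 411/510 = 0.8059
  class_2: TP=686, FP=12+202+67=281 → 686/967 = 0.7094
  class_3: TP=127, FP=10+178+21=209 → 127/336 = 0.3780
Weighted-precision = Σ (supportᵢ/N)·precisionᵢ with N=2905: (860/2905)·0.7527 + (983/2905)·0.8059 + (749/2905)·0.7094 + (313/2905)·0.3780 = 0.719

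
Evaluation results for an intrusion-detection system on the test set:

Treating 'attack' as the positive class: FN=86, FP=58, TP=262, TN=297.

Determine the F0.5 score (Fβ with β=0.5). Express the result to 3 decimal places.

0.805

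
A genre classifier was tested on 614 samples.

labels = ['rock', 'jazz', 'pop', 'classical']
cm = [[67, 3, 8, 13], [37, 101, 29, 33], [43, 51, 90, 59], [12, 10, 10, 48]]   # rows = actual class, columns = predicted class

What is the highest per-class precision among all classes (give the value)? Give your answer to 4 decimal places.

0.6569

Per-class precision (TP/(TP+FP)):
  rock: TP=67, FP=37+43+12=92 → 67/159 = 0.42138
  jazz: TP=101, FP=3+51+10=64 → 101/165 = 0.61212
  pop: TP=90, FP=8+29+10=47 → 90/137 = 0.65693
  classical: TP=48, FP=13+33+59=105 → 48/153 = 0.31373
Highest is class 'pop' with precision = 0.6569.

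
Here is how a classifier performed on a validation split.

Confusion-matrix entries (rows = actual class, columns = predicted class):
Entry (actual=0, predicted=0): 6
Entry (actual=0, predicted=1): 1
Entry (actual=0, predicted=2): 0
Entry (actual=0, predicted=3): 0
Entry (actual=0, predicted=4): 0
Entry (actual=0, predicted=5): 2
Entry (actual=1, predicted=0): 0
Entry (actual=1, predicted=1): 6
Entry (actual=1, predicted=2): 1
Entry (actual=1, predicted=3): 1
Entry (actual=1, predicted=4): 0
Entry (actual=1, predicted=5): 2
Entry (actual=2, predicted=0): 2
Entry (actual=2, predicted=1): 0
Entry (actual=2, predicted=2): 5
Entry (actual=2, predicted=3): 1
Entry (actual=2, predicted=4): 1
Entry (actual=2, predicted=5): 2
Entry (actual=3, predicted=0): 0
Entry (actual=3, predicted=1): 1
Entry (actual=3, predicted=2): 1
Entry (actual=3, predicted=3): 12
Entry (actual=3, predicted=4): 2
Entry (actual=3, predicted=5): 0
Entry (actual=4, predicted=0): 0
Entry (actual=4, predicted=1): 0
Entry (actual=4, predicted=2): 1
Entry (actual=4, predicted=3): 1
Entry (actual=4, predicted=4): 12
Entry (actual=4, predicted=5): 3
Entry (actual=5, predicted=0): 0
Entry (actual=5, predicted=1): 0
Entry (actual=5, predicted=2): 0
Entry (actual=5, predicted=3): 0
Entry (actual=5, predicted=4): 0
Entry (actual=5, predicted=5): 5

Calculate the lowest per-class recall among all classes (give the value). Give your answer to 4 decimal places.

Per-class recall (TP/(TP+FN)):
  0: TP=6, FN=1+0+0+0+2=3 → 6/9 = 0.66667
  1: TP=6, FN=0+1+1+0+2=4 → 6/10 = 0.60000
  2: TP=5, FN=2+0+1+1+2=6 → 5/11 = 0.45455
  3: TP=12, FN=0+1+1+2+0=4 → 12/16 = 0.75000
  4: TP=12, FN=0+0+1+1+3=5 → 12/17 = 0.70588
  5: TP=5, FN=0+0+0+0+0=0 → 5/5 = 1.00000
Lowest is class '2' with recall = 0.4545.

0.4545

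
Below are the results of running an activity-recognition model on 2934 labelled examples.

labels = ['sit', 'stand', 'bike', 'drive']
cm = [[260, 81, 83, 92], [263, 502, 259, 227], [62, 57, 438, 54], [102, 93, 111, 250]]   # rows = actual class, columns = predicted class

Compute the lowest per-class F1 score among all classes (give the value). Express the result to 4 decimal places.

Per-class F1 score (2·TP/(2·TP+FP+FN)):
  sit: TP=260, FP=263+62+102=427, FN=81+83+92=256 → 520/1203 = 0.43225
  stand: TP=502, FP=81+57+93=231, FN=263+259+227=749 → 1004/1984 = 0.50605
  bike: TP=438, FP=83+259+111=453, FN=62+57+54=173 → 876/1502 = 0.58322
  drive: TP=250, FP=92+227+54=373, FN=102+93+111=306 → 500/1179 = 0.42409
Lowest is class 'drive' with F1 score = 0.4241.

0.4241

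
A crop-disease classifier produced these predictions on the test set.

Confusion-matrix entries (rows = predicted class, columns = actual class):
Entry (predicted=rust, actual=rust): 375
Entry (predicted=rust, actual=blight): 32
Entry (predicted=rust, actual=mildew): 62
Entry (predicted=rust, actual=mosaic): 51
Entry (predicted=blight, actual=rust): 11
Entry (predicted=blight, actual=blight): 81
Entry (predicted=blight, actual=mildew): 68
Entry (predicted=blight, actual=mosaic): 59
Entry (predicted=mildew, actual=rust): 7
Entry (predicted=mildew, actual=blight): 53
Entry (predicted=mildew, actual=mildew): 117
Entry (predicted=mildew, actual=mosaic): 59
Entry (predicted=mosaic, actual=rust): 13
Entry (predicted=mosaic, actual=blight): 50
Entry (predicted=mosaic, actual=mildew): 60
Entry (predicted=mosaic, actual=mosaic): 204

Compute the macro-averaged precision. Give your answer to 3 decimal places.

Per-class precision (TP/(TP+FP)):
  rust: TP=375, FP=32+62+51=145 → 375/520 = 0.7212
  blight: TP=81, FP=11+68+59=138 → 81/219 = 0.3699
  mildew: TP=117, FP=7+53+59=119 → 117/236 = 0.4958
  mosaic: TP=204, FP=13+50+60=123 → 204/327 = 0.6239
Macro-precision = mean = (0.7212 + 0.3699 + 0.4958 + 0.6239) / 4 = 0.553

0.553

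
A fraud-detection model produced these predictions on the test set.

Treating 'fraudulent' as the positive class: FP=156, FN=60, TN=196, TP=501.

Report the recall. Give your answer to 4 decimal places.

Recall = TP/(TP+FN) = 501/(501+60) = 501/561 = 0.8930

0.8930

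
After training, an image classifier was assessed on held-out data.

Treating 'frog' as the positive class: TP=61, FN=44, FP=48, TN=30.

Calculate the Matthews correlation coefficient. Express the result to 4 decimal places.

-0.0347

MCC = (TP·TN − FP·FN) / √((TP+FP)(TP+FN)(TN+FP)(TN+FN))
Numerator = 61·30 − 48·44 = -282
Denominator = √(109·105·78·74) = √66060540 = 8127.7635
MCC = -282 / 8127.7635 = -0.0347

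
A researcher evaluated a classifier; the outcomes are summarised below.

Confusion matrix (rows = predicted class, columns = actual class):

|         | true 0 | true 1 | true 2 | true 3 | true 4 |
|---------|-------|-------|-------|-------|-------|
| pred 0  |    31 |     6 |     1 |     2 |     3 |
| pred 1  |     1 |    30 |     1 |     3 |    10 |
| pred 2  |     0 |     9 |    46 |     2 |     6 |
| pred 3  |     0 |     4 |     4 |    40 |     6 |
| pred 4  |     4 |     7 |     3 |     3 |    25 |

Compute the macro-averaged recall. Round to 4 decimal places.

0.7066

Per-class recall (TP/(TP+FN)):
  0: TP=31, FN=1+0+0+4=5 → 31/36 = 0.86111
  1: TP=30, FN=6+9+4+7=26 → 30/56 = 0.53571
  2: TP=46, FN=1+1+4+3=9 → 46/55 = 0.83636
  3: TP=40, FN=2+3+2+3=10 → 40/50 = 0.80000
  4: TP=25, FN=3+10+6+6=25 → 25/50 = 0.50000
Macro-recall = mean = (0.86111 + 0.53571 + 0.83636 + 0.80000 + 0.50000) / 5 = 0.7066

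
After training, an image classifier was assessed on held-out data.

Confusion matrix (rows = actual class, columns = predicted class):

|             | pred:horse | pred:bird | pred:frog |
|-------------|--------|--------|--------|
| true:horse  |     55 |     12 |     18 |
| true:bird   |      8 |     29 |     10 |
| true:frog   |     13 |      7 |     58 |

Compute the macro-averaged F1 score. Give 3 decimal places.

Per-class F1 score (2·TP/(2·TP+FP+FN)):
  horse: TP=55, FP=8+13=21, FN=12+18=30 → 110/161 = 0.6832
  bird: TP=29, FP=12+7=19, FN=8+10=18 → 58/95 = 0.6105
  frog: TP=58, FP=18+10=28, FN=13+7=20 → 116/164 = 0.7073
Macro-F1 score = mean = (0.6832 + 0.6105 + 0.7073) / 3 = 0.667

0.667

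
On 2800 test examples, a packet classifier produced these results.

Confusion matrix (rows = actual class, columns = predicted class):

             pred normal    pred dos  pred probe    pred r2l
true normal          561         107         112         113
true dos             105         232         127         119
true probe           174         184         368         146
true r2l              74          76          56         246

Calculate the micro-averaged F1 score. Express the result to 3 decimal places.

Micro-averaging pools counts across classes: ΣTP=1407, ΣFP=1393, ΣFN=1393.
Micro-F1 score = 2·TP/(2·TP+FP+FN) on pooled counts = 0.503 (equals overall accuracy in single-label multiclass).

0.503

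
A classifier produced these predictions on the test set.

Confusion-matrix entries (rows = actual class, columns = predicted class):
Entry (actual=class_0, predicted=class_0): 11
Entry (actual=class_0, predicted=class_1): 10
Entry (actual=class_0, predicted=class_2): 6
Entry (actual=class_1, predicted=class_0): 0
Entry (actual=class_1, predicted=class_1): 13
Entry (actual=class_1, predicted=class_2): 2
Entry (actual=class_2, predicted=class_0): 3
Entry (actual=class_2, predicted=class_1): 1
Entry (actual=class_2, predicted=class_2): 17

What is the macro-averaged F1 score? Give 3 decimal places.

Per-class F1 score (2·TP/(2·TP+FP+FN)):
  class_0: TP=11, FP=0+3=3, FN=10+6=16 → 22/41 = 0.5366
  class_1: TP=13, FP=10+1=11, FN=0+2=2 → 26/39 = 0.6667
  class_2: TP=17, FP=6+2=8, FN=3+1=4 → 34/46 = 0.7391
Macro-F1 score = mean = (0.5366 + 0.6667 + 0.7391) / 3 = 0.647

0.647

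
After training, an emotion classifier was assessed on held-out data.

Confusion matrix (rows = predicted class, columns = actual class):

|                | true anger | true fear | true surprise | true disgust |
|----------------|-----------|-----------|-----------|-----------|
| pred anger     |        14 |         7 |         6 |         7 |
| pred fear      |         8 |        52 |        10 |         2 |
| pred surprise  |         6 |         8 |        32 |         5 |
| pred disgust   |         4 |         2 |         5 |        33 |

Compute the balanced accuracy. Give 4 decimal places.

0.6243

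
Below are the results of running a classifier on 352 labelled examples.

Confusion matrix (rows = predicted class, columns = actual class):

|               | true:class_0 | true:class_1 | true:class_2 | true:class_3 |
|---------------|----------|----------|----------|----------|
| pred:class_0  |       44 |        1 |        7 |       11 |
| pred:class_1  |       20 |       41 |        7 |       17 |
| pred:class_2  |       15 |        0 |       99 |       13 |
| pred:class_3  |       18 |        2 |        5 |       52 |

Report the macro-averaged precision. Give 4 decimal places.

0.6589

Per-class precision (TP/(TP+FP)):
  class_0: TP=44, FP=1+7+11=19 → 44/63 = 0.69841
  class_1: TP=41, FP=20+7+17=44 → 41/85 = 0.48235
  class_2: TP=99, FP=15+0+13=28 → 99/127 = 0.77953
  class_3: TP=52, FP=18+2+5=25 → 52/77 = 0.67532
Macro-precision = mean = (0.69841 + 0.48235 + 0.77953 + 0.67532) / 4 = 0.6589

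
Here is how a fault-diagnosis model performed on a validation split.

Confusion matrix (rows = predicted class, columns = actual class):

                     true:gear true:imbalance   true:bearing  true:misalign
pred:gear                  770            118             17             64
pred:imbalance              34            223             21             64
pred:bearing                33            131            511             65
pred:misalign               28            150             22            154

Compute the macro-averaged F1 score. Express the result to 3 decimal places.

0.630

Per-class F1 score (2·TP/(2·TP+FP+FN)):
  gear: TP=770, FP=118+17+64=199, FN=34+33+28=95 → 1540/1834 = 0.8397
  imbalance: TP=223, FP=34+21+64=119, FN=118+131+150=399 → 446/964 = 0.4627
  bearing: TP=511, FP=33+131+65=229, FN=17+21+22=60 → 1022/1311 = 0.7796
  misalign: TP=154, FP=28+150+22=200, FN=64+64+65=193 → 308/701 = 0.4394
Macro-F1 score = mean = (0.8397 + 0.4627 + 0.7796 + 0.4394) / 4 = 0.630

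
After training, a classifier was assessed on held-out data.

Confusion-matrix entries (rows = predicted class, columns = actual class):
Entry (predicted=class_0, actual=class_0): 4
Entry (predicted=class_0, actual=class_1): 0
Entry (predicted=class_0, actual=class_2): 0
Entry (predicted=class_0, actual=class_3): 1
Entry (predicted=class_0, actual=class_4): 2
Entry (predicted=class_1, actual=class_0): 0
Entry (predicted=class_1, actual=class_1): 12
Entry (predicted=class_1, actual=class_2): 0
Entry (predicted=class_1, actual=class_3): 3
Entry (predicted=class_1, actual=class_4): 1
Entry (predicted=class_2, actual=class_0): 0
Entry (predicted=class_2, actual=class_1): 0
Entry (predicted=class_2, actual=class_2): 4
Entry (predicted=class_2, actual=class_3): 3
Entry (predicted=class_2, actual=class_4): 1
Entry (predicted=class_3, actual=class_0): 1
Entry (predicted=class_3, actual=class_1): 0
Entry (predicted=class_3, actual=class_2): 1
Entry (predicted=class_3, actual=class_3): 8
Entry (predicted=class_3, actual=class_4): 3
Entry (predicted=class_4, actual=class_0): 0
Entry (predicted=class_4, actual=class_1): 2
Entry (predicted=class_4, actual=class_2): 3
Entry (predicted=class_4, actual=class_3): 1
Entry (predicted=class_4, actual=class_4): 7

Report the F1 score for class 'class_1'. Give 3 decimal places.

Treat 'class_1' as positive and all other classes as negative.
F1 score = 2·TP/(2·TP+FP+FN).
class_1: TP=12, FP=0+0+3+1=4, FN=0+0+0+2=2 → 24/30 = 0.8000

0.800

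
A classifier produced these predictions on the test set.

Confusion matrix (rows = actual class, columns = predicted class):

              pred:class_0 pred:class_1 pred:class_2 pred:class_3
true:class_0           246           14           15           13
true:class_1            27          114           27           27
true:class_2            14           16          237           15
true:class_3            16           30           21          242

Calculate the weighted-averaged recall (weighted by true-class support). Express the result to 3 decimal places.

0.781

Per-class recall (TP/(TP+FN)):
  class_0: TP=246, FN=14+15+13=42 → 246/288 = 0.8542
  class_1: TP=114, FN=27+27+27=81 → 114/195 = 0.5846
  class_2: TP=237, FN=14+16+15=45 → 237/282 = 0.8404
  class_3: TP=242, FN=16+30+21=67 → 242/309 = 0.7832
Weighted-recall = Σ (supportᵢ/N)·recallᵢ with N=1074: (288/1074)·0.8542 + (195/1074)·0.5846 + (282/1074)·0.8404 + (309/1074)·0.7832 = 0.781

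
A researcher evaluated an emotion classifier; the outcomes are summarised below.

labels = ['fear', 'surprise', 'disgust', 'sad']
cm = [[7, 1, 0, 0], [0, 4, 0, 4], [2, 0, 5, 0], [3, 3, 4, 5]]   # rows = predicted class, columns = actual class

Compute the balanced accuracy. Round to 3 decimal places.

Balanced accuracy = mean of per-class recall.
  fear: recall = 7/12 = 0.5833
  surprise: recall = 4/8 = 0.5000
  disgust: recall = 5/9 = 0.5556
  sad: recall = 5/9 = 0.5556
Mean = (0.5833 + 0.5000 + 0.5556 + 0.5556) / 4 = 0.549

0.549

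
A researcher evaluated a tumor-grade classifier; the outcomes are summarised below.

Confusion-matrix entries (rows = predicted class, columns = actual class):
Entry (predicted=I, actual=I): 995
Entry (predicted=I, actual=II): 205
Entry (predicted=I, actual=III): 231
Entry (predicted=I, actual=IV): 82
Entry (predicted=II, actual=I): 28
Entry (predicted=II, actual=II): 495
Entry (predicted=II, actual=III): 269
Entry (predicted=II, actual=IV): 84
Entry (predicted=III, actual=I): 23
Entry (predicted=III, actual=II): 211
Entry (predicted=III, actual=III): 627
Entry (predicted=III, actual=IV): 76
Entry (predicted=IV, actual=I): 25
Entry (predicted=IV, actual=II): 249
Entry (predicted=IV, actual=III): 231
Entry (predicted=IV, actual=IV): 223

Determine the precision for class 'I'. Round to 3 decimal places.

0.658

One-vs-rest for 'I': TP = diagonal; FP = other classes predicted 'I'; FN = 'I' predicted as other.
precision = TP/(TP+FP).
I: TP=995, FP=205+231+82=518 → 995/1513 = 0.6576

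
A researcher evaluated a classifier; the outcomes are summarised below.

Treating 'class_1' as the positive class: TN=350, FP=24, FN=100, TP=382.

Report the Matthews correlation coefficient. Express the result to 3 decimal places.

0.723

MCC = (TP·TN − FP·FN) / √((TP+FP)(TP+FN)(TN+FP)(TN+FN))
Numerator = 382·350 − 24·100 = 131300
Denominator = √(406·482·374·450) = √32934963600 = 181479.9262
MCC = 131300 / 181479.9262 = 0.723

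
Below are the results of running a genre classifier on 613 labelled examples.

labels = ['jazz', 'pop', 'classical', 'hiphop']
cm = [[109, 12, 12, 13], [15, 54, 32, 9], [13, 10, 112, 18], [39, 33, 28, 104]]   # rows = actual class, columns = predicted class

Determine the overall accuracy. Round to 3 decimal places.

0.618

Accuracy = trace / total = (109+54+112+104=379) / 613 = 379/613 = 0.618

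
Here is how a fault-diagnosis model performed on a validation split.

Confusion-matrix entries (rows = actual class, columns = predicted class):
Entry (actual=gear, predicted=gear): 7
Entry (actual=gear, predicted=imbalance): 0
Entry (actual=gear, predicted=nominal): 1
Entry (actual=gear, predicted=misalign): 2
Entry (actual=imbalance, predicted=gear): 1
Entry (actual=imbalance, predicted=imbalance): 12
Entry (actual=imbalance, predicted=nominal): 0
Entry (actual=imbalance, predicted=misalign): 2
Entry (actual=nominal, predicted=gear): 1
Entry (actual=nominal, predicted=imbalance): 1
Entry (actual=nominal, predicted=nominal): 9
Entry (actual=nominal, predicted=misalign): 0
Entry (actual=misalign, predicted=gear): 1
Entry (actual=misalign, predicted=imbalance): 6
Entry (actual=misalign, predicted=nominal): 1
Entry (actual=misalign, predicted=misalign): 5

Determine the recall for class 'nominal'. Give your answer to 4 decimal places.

One-vs-rest for 'nominal': TP = diagonal; FP = other classes predicted 'nominal'; FN = 'nominal' predicted as other.
recall = TP/(TP+FN).
nominal: TP=9, FN=1+1+0=2 → 9/11 = 0.81818

0.8182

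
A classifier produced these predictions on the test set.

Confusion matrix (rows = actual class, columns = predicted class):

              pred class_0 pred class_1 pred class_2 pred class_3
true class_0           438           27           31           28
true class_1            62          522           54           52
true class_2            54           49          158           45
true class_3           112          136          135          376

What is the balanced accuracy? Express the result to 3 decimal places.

Balanced accuracy = mean of per-class recall.
  class_0: recall = 438/524 = 0.8359
  class_1: recall = 522/690 = 0.7565
  class_2: recall = 158/306 = 0.5163
  class_3: recall = 376/759 = 0.4954
Mean = (0.8359 + 0.7565 + 0.5163 + 0.4954) / 4 = 0.651

0.651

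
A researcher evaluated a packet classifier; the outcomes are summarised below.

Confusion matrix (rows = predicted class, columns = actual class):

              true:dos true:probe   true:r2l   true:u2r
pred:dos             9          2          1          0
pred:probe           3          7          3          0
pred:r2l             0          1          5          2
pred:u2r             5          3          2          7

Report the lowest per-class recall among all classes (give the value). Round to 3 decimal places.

0.455

Per-class recall (TP/(TP+FN)):
  dos: TP=9, FN=3+0+5=8 → 9/17 = 0.5294
  probe: TP=7, FN=2+1+3=6 → 7/13 = 0.5385
  r2l: TP=5, FN=1+3+2=6 → 5/11 = 0.4545
  u2r: TP=7, FN=0+0+2=2 → 7/9 = 0.7778
Lowest is class 'r2l' with recall = 0.455.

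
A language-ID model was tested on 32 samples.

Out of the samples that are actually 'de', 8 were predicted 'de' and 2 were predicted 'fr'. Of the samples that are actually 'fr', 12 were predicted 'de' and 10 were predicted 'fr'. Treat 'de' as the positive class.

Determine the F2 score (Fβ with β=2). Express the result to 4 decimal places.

0.6667

Fβ = (1+β²)·TP / ((1+β²)·TP + β²·FN + FP), with β²=4
= 5·8 / (5·8 + 4·2 + 12) = 0.6667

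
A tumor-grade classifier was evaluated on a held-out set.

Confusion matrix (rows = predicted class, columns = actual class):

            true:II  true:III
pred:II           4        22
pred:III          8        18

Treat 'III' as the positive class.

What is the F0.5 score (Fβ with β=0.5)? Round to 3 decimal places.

0.625

Fβ = (1+β²)·TP / ((1+β²)·TP + β²·FN + FP), with β²=1/4
= 1.25·18 / (1.25·18 + 0.25·22 + 8) = 0.625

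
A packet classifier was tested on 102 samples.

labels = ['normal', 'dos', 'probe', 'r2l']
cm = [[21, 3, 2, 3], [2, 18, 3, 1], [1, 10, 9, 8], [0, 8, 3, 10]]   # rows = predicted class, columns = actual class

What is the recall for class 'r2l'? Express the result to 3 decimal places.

0.455

Treat 'r2l' as positive and all other classes as negative.
recall = TP/(TP+FN).
r2l: TP=10, FN=3+1+8=12 → 10/22 = 0.4545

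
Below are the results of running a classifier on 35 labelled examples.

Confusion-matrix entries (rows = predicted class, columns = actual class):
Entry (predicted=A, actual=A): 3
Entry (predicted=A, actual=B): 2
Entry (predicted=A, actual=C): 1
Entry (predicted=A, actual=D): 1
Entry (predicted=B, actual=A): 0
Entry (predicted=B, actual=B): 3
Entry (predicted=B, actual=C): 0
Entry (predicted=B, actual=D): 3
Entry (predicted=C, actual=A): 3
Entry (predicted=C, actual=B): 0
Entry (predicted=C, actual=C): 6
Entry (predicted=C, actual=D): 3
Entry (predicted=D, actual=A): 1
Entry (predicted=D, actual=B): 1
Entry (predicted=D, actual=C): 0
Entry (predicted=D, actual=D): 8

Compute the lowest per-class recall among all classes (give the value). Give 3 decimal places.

0.429

Per-class recall (TP/(TP+FN)):
  A: TP=3, FN=0+3+1=4 → 3/7 = 0.4286
  B: TP=3, FN=2+0+1=3 → 3/6 = 0.5000
  C: TP=6, FN=1+0+0=1 → 6/7 = 0.8571
  D: TP=8, FN=1+3+3=7 → 8/15 = 0.5333
Lowest is class 'A' with recall = 0.429.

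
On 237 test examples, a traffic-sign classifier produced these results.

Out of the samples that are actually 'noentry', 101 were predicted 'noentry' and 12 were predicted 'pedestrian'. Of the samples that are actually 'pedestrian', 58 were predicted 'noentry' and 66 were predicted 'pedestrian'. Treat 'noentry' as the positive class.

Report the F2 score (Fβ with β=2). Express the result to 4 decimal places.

0.8265

Fβ = (1+β²)·TP / ((1+β²)·TP + β²·FN + FP), with β²=4
= 5·101 / (5·101 + 4·12 + 58) = 0.8265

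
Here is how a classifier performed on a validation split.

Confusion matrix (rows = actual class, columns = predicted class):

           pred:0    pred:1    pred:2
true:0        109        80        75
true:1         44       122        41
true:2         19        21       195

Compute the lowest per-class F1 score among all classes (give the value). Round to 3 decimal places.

0.500

Per-class F1 score (2·TP/(2·TP+FP+FN)):
  0: TP=109, FP=44+19=63, FN=80+75=155 → 218/436 = 0.5000
  1: TP=122, FP=80+21=101, FN=44+41=85 → 244/430 = 0.5674
  2: TP=195, FP=75+41=116, FN=19+21=40 → 390/546 = 0.7143
Lowest is class '0' with F1 score = 0.500.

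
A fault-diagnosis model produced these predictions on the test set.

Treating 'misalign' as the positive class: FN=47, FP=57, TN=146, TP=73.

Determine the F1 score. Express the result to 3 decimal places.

Precision = TP/(TP+FP) = 73/130 = 0.5615
Recall = TP/(TP+FN) = 73/120 = 0.6083
F1 = 2·TP/(2·TP+FP+FN) = 146/250 = 0.584

0.584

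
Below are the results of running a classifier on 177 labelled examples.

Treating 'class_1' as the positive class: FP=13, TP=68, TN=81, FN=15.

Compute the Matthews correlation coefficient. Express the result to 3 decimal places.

MCC = (TP·TN − FP·FN) / √((TP+FP)(TP+FN)(TN+FP)(TN+FN))
Numerator = 68·81 − 13·15 = 5313
Denominator = √(81·83·94·96) = √60668352 = 7788.9892
MCC = 5313 / 7788.9892 = 0.682

0.682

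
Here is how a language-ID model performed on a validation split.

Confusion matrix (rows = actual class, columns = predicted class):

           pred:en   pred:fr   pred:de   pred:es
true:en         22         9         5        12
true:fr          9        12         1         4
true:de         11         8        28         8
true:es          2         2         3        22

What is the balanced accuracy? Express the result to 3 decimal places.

0.547

Balanced accuracy = mean of per-class recall.
  en: recall = 22/48 = 0.4583
  fr: recall = 12/26 = 0.4615
  de: recall = 28/55 = 0.5091
  es: recall = 22/29 = 0.7586
Mean = (0.4583 + 0.4615 + 0.5091 + 0.7586) / 4 = 0.547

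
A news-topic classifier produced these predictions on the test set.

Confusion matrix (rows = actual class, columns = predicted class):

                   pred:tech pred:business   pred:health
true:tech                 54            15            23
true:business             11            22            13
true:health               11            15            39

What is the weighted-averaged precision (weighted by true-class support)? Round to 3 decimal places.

Per-class precision (TP/(TP+FP)):
  tech: TP=54, FP=11+11=22 → 54/76 = 0.7105
  business: TP=22, FP=15+15=30 → 22/52 = 0.4231
  health: TP=39, FP=23+13=36 → 39/75 = 0.5200
Weighted-precision = Σ (supportᵢ/N)·precisionᵢ with N=203: (92/203)·0.7105 + (46/203)·0.4231 + (65/203)·0.5200 = 0.584

0.584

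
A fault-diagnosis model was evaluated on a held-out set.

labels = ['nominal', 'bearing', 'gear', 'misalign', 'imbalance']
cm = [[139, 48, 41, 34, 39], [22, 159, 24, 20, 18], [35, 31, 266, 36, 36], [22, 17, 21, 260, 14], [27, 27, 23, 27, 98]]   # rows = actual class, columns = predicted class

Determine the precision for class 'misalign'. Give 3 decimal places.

0.690

Treat 'misalign' as positive and all other classes as negative.
precision = TP/(TP+FP).
misalign: TP=260, FP=34+20+36+27=117 → 260/377 = 0.6897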